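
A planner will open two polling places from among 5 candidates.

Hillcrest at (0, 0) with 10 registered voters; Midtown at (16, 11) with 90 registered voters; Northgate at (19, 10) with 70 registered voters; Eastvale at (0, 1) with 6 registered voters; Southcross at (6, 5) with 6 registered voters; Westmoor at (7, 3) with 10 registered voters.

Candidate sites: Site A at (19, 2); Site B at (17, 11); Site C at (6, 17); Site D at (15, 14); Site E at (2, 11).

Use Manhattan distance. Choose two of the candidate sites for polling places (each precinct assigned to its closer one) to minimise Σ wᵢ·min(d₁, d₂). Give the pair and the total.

Evaluate every pair (each demand assigned to the nearer of the two):
  {Site B, Site E}: total = 692
  {Site A, Site B}: total = 856
  {Site B, Site C}: total = 884
  {Site B, Site D}: total = 1024
  {Site D, Site E}: total = 1312
  {Site A, Site D}: total = 1476
  {Site C, Site D}: total = 1504
  {Site A, Site E}: total = 2032
  {Site A, Site C}: total = 2172
  {Site C, Site E}: total = 2912
Best pair: {Site B, Site E} with total 692.

{Site B, Site E}, total 692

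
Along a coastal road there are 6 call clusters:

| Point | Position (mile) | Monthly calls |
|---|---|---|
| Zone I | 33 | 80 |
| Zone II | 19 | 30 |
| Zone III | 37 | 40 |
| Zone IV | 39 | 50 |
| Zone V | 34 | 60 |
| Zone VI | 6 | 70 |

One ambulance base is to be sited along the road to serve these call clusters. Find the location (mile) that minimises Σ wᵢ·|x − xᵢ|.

x = 33

For a sum of weighted absolute distances on a line, the optimum is the weighted median (not the mean). Total weight W = 330; half-weight = 165.
Sort by position and accumulate weight:
  mile 6 (Zone VI, w=70) → cum 70
  mile 19 (Zone II, w=30) → cum 100
  mile 33 (Zone I, w=80) → cum 180  ≥ 165 → median here
  mile 34 (Zone V, w=60) → cum 240
  mile 37 (Zone III, w=40) → cum 280
  mile 39 (Zone IV, w=50) → cum 330
Optimal location: mile 33.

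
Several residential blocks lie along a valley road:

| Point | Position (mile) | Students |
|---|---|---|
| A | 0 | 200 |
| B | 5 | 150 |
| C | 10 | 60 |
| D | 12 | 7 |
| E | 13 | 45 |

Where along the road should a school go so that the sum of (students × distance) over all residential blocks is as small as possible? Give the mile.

For a sum of weighted absolute distances on a line, the optimum is the weighted median (not the mean). Total weight W = 462; half-weight = 231.
Sort by position and accumulate weight:
  mile 0 (A, w=200) → cum 200
  mile 5 (B, w=150) → cum 350  ≥ 231 → median here
  mile 10 (C, w=60) → cum 410
  mile 12 (D, w=7) → cum 417
  mile 13 (E, w=45) → cum 462
Optimal location: mile 5.

x = 5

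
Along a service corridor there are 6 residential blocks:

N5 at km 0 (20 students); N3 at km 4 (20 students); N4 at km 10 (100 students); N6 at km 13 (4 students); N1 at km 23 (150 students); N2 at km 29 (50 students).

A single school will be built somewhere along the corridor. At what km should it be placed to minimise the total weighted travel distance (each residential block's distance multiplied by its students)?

For a sum of weighted absolute distances on a line, the optimum is the weighted median (not the mean). Total weight W = 344; half-weight = 172.
Sort by position and accumulate weight:
  km 0 (N5, w=20) → cum 20
  km 4 (N3, w=20) → cum 40
  km 10 (N4, w=100) → cum 140
  km 13 (N6, w=4) → cum 144
  km 23 (N1, w=150) → cum 294  ≥ 172 → median here
  km 29 (N2, w=50) → cum 344
Optimal location: km 23.

x = 23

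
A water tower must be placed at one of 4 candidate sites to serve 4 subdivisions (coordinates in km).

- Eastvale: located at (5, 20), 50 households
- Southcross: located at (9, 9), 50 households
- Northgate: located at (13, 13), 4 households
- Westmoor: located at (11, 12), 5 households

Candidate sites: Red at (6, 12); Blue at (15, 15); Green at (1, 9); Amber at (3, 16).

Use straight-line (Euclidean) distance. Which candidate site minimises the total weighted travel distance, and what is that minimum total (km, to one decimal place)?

Red, total 668.5 km

Total weighted distance at each candidate:
  Red (6, 12): total = 668.5
  Blue (15, 15): total = 1019.6
  Green (1, 9): total = 1088.0
  Amber (3, 16): total = 771.1
Minimum is at Red with total 668.5 km.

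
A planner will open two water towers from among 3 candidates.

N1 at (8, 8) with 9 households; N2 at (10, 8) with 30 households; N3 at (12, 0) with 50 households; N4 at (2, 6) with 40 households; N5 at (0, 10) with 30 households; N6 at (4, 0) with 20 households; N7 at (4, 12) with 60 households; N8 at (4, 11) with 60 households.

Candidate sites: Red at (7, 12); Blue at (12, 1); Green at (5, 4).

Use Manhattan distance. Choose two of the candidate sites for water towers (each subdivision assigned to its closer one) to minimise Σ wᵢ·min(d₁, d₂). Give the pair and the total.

Evaluate every pair (each demand assigned to the nearer of the two):
  {Red, Blue}: total = 1615
  {Red, Green}: total = 1795
  {Blue, Green}: total = 2033
Best pair: {Red, Blue} with total 1615.

{Red, Blue}, total 1615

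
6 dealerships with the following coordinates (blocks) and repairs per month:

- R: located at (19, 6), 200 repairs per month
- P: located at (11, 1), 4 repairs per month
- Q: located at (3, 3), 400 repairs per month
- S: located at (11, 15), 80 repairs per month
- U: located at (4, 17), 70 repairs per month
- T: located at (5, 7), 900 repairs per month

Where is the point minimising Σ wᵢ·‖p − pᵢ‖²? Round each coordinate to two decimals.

The minimiser of Σwᵢ‖p−pᵢ‖² is the weighted centroid p* = (Σwᵢpᵢ)/(Σwᵢ).
Σwᵢ = 1654.
Σwᵢxᵢ = 200·19 + 4·11 + 400·3 + 80·11 + 70·4 + 900·5 = 10704.
Σwᵢyᵢ = 200·6 + 4·1 + 400·3 + 80·15 + 70·17 + 900·7 = 11094.
x* = 10704/1654 = 6.47, y* = 11094/1654 = 6.71.

(6.47, 6.71)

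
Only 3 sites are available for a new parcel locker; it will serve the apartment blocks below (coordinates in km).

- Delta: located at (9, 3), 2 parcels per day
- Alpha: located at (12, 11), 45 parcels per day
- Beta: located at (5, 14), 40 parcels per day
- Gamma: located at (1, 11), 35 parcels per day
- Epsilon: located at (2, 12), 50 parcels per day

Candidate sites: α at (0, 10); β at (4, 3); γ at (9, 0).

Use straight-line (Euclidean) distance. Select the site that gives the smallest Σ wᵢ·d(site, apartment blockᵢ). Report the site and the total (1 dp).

Total weighted distance at each candidate:
  α (0, 10): total = 1011.7
  β (4, 3): total = 1720.9
  γ (9, 0): total = 2272.2
Minimum is at α with total 1011.7 km.

α, total 1011.7 km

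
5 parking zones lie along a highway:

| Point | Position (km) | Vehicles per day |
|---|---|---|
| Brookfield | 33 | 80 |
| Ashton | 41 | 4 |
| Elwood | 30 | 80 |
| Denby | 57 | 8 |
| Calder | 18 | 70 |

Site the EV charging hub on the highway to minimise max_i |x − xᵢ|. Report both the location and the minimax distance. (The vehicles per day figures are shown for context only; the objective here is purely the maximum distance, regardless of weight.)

The 1-center on a line is the midpoint of the two extreme points: leftmost at 18, rightmost at 57.
Optimal location = (18 + 57)/2 = 37.5; maximum distance = (57 − 18)/2 = 19.5.

location 37.5, max distance 19.5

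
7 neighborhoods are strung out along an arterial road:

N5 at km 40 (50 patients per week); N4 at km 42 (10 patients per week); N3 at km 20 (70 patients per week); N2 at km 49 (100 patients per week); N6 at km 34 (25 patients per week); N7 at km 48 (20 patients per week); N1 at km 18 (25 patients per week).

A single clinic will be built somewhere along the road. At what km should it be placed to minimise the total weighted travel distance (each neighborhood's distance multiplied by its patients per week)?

For a sum of weighted absolute distances on a line, the optimum is the weighted median (not the mean). Total weight W = 300; half-weight = 150.
Sort by position and accumulate weight:
  km 18 (N1, w=25) → cum 25
  km 20 (N3, w=70) → cum 95
  km 34 (N6, w=25) → cum 120
  km 40 (N5, w=50) → cum 170  ≥ 150 → median here
  km 42 (N4, w=10) → cum 180
  km 48 (N7, w=20) → cum 200
  km 49 (N2, w=100) → cum 300
Optimal location: km 40.

x = 40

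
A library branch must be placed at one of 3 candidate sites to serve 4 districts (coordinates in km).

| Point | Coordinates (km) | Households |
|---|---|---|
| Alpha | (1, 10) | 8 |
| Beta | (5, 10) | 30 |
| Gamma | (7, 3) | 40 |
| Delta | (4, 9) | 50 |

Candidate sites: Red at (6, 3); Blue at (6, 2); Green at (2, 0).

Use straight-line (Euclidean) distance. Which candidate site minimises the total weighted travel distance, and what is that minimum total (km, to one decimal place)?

Total weighted distance at each candidate:
  Red (6, 3): total = 637.2
  Blue (6, 2): total = 737.9
  Green (2, 0): total = 1087.8
Minimum is at Red with total 637.2 km.

Red, total 637.2 km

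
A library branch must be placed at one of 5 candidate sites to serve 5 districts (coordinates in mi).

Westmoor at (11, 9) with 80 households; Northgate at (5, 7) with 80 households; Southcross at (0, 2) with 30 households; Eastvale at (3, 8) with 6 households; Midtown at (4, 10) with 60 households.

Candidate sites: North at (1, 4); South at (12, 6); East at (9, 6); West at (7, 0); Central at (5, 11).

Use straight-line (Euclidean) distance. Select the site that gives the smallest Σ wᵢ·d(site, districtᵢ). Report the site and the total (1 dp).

Total weighted distance at each candidate:
  North (1, 4): total = 1790.8
  South (12, 6): total = 1790.1
  East (9, 6): total = 1335.9
  West (7, 0): total = 2268.8
  Central (5, 11): total = 1241.3
Minimum is at Central with total 1241.3 mi.

Central, total 1241.3 mi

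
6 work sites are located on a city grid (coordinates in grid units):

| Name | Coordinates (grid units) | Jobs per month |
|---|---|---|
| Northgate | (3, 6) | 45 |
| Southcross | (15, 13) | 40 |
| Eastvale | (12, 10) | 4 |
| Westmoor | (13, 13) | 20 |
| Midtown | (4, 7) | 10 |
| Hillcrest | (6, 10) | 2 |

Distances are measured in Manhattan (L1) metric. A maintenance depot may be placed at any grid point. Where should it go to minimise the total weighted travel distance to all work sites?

(12, 10)

Manhattan distance separates: Σwᵢ(|x−xᵢ|+|y−yᵢ|) = Σwᵢ|x−xᵢ| + Σwᵢ|y−yᵢ|, so x and y are optimised independently as 1-D weighted medians.
Total weight W = 121; half = 60.5.
x-coordinate, sorted with cumulative weight:
  x=3 (Northgate, w=45) cum 45
  x=4 (Midtown, w=10) cum 55
  x=6 (Hillcrest, w=2) cum 57
  x=12 (Eastvale, w=4) cum 61  ← median
  x=13 (Westmoor, w=20) cum 81
  x=15 (Southcross, w=40) cum 121
⇒ x* = 12
y-coordinate, sorted with cumulative weight:
  y=6 (Northgate, w=45) cum 45
  y=7 (Midtown, w=10) cum 55
  y=10 (Eastvale, w=4) cum 59
  y=10 (Hillcrest, w=2) cum 61  ← median
  y=13 (Southcross, w=40) cum 101
  y=13 (Westmoor, w=20) cum 121
⇒ y* = 10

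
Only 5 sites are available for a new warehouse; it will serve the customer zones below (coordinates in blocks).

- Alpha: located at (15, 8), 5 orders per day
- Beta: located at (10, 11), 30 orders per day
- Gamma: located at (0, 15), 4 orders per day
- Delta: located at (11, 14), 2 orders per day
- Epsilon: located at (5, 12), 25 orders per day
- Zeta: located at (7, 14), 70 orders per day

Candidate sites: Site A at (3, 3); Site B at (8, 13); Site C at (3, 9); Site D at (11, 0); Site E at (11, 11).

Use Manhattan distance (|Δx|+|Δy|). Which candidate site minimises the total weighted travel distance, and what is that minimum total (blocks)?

Site B, total 468 blocks

Total weighted distance at each candidate:
  Site A (3, 3): total = 1958
  Site B (8, 13): total = 468
  Site C (3, 9): total = 1152
  Site D (11, 0): total = 2262
  Site E (11, 11): total = 796
Minimum is at Site B with total 468 blocks.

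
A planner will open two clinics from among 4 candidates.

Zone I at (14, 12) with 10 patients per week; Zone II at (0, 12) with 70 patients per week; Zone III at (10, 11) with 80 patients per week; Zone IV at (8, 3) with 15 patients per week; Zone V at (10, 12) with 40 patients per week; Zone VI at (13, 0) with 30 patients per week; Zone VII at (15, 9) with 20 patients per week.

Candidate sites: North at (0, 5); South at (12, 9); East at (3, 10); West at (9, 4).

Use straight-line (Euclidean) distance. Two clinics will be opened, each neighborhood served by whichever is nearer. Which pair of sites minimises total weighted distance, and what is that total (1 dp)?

{South, East}, total 1098.8

Evaluate every pair (each demand assigned to the nearer of the two):
  {South, East}: total = 1098.8
  {North, South}: total = 1336.4
  {South, West}: total = 1500.4
  {East, West}: total = 1550.7
  {North, West}: total = 1819.6
  {North, East}: total = 2003.5
Best pair: {South, East} with total 1098.8.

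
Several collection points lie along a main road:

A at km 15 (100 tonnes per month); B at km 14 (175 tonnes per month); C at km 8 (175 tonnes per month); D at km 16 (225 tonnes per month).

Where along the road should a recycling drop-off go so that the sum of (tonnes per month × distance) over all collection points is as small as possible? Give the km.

For a sum of weighted absolute distances on a line, the optimum is the weighted median (not the mean). Total weight W = 675; half-weight = 337.5.
Sort by position and accumulate weight:
  km 8 (C, w=175) → cum 175
  km 14 (B, w=175) → cum 350  ≥ 337.5 → median here
  km 15 (A, w=100) → cum 450
  km 16 (D, w=225) → cum 675
Optimal location: km 14.

x = 14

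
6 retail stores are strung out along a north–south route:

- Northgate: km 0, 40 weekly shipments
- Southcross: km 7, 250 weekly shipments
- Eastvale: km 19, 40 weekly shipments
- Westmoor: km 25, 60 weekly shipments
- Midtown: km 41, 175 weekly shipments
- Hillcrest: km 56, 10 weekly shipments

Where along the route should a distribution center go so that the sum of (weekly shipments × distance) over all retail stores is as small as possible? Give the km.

x = 7

For a sum of weighted absolute distances on a line, the optimum is the weighted median (not the mean). Total weight W = 575; half-weight = 287.5.
Sort by position and accumulate weight:
  km 0 (Northgate, w=40) → cum 40
  km 7 (Southcross, w=250) → cum 290  ≥ 287.5 → median here
  km 19 (Eastvale, w=40) → cum 330
  km 25 (Westmoor, w=60) → cum 390
  km 41 (Midtown, w=175) → cum 565
  km 56 (Hillcrest, w=10) → cum 575
Optimal location: km 7.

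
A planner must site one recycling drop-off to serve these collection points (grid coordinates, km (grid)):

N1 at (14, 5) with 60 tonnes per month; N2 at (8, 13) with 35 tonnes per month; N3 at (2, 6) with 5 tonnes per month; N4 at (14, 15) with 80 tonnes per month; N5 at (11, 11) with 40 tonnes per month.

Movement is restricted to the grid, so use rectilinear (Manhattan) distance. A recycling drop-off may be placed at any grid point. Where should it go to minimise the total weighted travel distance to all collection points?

(14, 13)

Manhattan distance separates: Σwᵢ(|x−xᵢ|+|y−yᵢ|) = Σwᵢ|x−xᵢ| + Σwᵢ|y−yᵢ|, so x and y are optimised independently as 1-D weighted medians.
Total weight W = 220; half = 110.
x-coordinate, sorted with cumulative weight:
  x=2 (N3, w=5) cum 5
  x=8 (N2, w=35) cum 40
  x=11 (N5, w=40) cum 80
  x=14 (N1, w=60) cum 140  ← median
  x=14 (N4, w=80) cum 220
⇒ x* = 14
y-coordinate, sorted with cumulative weight:
  y=5 (N1, w=60) cum 60
  y=6 (N3, w=5) cum 65
  y=11 (N5, w=40) cum 105
  y=13 (N2, w=35) cum 140  ← median
  y=15 (N4, w=80) cum 220
⇒ y* = 13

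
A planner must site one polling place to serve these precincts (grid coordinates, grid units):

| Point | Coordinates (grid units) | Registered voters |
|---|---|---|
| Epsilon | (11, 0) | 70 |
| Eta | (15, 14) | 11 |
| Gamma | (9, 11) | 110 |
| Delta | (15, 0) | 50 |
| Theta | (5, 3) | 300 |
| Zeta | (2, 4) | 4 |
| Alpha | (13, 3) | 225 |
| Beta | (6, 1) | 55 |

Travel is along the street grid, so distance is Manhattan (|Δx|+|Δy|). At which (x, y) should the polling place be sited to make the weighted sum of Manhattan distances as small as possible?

(9, 3)

Manhattan distance separates: Σwᵢ(|x−xᵢ|+|y−yᵢ|) = Σwᵢ|x−xᵢ| + Σwᵢ|y−yᵢ|, so x and y are optimised independently as 1-D weighted medians.
Total weight W = 825; half = 412.5.
x-coordinate, sorted with cumulative weight:
  x=2 (Zeta, w=4) cum 4
  x=5 (Theta, w=300) cum 304
  x=6 (Beta, w=55) cum 359
  x=9 (Gamma, w=110) cum 469  ← median
  x=11 (Epsilon, w=70) cum 539
  x=13 (Alpha, w=225) cum 764
  x=15 (Eta, w=11) cum 775
  x=15 (Delta, w=50) cum 825
⇒ x* = 9
y-coordinate, sorted with cumulative weight:
  y=0 (Epsilon, w=70) cum 70
  y=0 (Delta, w=50) cum 120
  y=1 (Beta, w=55) cum 175
  y=3 (Theta, w=300) cum 475  ← median
  y=3 (Alpha, w=225) cum 700
  y=4 (Zeta, w=4) cum 704
  y=11 (Gamma, w=110) cum 814
  y=14 (Eta, w=11) cum 825
⇒ y* = 3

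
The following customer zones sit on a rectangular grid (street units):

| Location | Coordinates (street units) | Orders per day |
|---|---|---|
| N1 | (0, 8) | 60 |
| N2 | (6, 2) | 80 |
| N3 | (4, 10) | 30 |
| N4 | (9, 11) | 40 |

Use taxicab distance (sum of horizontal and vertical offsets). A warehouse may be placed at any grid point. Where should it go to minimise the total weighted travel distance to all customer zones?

Manhattan distance separates: Σwᵢ(|x−xᵢ|+|y−yᵢ|) = Σwᵢ|x−xᵢ| + Σwᵢ|y−yᵢ|, so x and y are optimised independently as 1-D weighted medians.
Total weight W = 210; half = 105.
x-coordinate, sorted with cumulative weight:
  x=0 (N1, w=60) cum 60
  x=4 (N3, w=30) cum 90
  x=6 (N2, w=80) cum 170  ← median
  x=9 (N4, w=40) cum 210
⇒ x* = 6
y-coordinate, sorted with cumulative weight:
  y=2 (N2, w=80) cum 80
  y=8 (N1, w=60) cum 140  ← median
  y=10 (N3, w=30) cum 170
  y=11 (N4, w=40) cum 210
⇒ y* = 8

(6, 8)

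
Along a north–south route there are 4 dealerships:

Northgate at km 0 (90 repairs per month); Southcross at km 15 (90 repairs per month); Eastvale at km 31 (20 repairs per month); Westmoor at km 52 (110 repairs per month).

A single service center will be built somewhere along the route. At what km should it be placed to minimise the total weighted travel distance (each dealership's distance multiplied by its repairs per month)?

x = 15

For a sum of weighted absolute distances on a line, the optimum is the weighted median (not the mean). Total weight W = 310; half-weight = 155.
Sort by position and accumulate weight:
  km 0 (Northgate, w=90) → cum 90
  km 15 (Southcross, w=90) → cum 180  ≥ 155 → median here
  km 31 (Eastvale, w=20) → cum 200
  km 52 (Westmoor, w=110) → cum 310
Optimal location: km 15.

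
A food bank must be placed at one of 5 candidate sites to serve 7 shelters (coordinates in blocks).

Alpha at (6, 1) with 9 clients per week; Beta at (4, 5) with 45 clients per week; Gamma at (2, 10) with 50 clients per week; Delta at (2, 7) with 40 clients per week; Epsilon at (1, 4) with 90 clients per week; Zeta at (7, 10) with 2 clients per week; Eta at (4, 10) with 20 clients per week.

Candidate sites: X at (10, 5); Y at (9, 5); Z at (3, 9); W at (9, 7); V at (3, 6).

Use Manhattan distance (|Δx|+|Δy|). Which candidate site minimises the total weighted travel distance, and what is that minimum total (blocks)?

Total weighted distance at each candidate:
  X (10, 5): total = 2528
  Y (9, 5): total = 2272
  Z (3, 9): total = 1224
  W (9, 7): total = 2336
  V (3, 6): total = 968
Minimum is at V with total 968 blocks.

V, total 968 blocks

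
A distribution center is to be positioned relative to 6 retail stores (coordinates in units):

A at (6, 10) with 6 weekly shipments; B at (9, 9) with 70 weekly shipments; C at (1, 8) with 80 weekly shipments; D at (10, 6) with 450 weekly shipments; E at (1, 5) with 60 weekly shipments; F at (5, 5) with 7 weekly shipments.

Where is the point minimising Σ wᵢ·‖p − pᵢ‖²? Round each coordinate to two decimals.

The minimiser of Σwᵢ‖p−pᵢ‖² is the weighted centroid p* = (Σwᵢpᵢ)/(Σwᵢ).
Σwᵢ = 673.
Σwᵢxᵢ = 6·6 + 70·9 + 80·1 + 450·10 + 60·1 + 7·5 = 5341.
Σwᵢyᵢ = 6·10 + 70·9 + 80·8 + 450·6 + 60·5 + 7·5 = 4365.
x* = 5341/673 = 7.94, y* = 4365/673 = 6.49.

(7.94, 6.49)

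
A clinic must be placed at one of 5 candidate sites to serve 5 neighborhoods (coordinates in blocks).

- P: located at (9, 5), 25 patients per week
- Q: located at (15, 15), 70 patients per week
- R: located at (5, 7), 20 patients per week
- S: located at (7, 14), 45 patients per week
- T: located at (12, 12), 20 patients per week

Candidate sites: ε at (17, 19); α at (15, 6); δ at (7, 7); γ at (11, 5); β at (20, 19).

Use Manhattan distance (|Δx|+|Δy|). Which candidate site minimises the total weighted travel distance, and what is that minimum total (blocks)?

Total weighted distance at each candidate:
  ε (17, 19): total = 2365
  α (15, 6): total = 1925
  δ (7, 7): total = 1775
  γ (11, 5): total = 1935
  β (20, 19): total = 2905
Minimum is at δ with total 1775 blocks.

δ, total 1775 blocks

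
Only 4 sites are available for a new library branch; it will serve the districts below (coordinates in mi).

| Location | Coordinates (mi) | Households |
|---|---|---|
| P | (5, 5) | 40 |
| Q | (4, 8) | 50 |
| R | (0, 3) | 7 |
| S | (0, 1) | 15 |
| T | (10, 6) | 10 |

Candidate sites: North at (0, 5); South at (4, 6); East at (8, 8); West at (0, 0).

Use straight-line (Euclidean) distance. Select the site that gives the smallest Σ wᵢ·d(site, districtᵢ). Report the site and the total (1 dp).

South, total 347.6 mi

Total weighted distance at each candidate:
  North (0, 5): total = 624.5
  South (4, 6): total = 347.6
  East (8, 8): total = 623.5
  West (0, 0): total = 882.7
Minimum is at South with total 347.6 mi.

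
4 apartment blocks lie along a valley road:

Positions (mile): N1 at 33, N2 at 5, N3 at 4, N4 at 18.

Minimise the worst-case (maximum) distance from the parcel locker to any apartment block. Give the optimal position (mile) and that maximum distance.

location 18.5, max distance 14.5

The 1-center on a line is the midpoint of the two extreme points: leftmost at 4, rightmost at 33.
Optimal location = (4 + 33)/2 = 18.5; maximum distance = (33 − 4)/2 = 14.5.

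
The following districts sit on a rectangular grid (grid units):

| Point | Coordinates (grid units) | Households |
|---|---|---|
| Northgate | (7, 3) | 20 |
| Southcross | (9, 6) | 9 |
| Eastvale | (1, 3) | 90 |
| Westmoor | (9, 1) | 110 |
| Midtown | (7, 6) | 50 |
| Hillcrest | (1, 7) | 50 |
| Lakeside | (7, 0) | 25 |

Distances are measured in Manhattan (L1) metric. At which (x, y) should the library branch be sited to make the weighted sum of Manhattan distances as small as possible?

Manhattan distance separates: Σwᵢ(|x−xᵢ|+|y−yᵢ|) = Σwᵢ|x−xᵢ| + Σwᵢ|y−yᵢ|, so x and y are optimised independently as 1-D weighted medians.
Total weight W = 354; half = 177.
x-coordinate, sorted with cumulative weight:
  x=1 (Eastvale, w=90) cum 90
  x=1 (Hillcrest, w=50) cum 140
  x=7 (Northgate, w=20) cum 160
  x=7 (Midtown, w=50) cum 210  ← median
  x=7 (Lakeside, w=25) cum 235
  x=9 (Southcross, w=9) cum 244
  x=9 (Westmoor, w=110) cum 354
⇒ x* = 7
y-coordinate, sorted with cumulative weight:
  y=0 (Lakeside, w=25) cum 25
  y=1 (Westmoor, w=110) cum 135
  y=3 (Northgate, w=20) cum 155
  y=3 (Eastvale, w=90) cum 245  ← median
  y=6 (Southcross, w=9) cum 254
  y=6 (Midtown, w=50) cum 304
  y=7 (Hillcrest, w=50) cum 354
⇒ y* = 3

(7, 3)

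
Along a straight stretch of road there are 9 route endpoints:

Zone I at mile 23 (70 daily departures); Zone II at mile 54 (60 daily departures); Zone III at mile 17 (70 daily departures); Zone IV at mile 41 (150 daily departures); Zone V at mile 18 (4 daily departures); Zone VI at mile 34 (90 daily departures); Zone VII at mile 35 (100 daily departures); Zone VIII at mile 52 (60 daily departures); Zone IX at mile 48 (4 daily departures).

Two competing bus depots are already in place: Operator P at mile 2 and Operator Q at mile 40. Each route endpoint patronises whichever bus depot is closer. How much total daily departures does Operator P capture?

74

The indifferent point is the midpoint (2+40)/2 = 21; route endpoints left of it (closer to Operator P at 2) go to Operator P, those right go to Operator Q.
  Zone III at 17 (w=70) → Operator P
  Zone V at 18 (w=4) → Operator P
  Zone I at 23 (w=70) → Operator Q
  Zone VI at 34 (w=90) → Operator Q
  Zone VII at 35 (w=100) → Operator Q
  Zone IV at 41 (w=150) → Operator Q
  Zone IX at 48 (w=4) → Operator Q
  Zone VIII at 52 (w=60) → Operator Q
  Zone II at 54 (w=60) → Operator Q
Operator P captures 74; Operator Q captures 534.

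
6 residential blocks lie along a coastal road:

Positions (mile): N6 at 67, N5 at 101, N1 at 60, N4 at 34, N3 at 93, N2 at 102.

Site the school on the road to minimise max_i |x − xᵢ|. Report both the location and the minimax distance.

location 68, max distance 34

The 1-center on a line is the midpoint of the two extreme points: leftmost at 34, rightmost at 102.
Optimal location = (34 + 102)/2 = 68; maximum distance = (102 − 34)/2 = 34.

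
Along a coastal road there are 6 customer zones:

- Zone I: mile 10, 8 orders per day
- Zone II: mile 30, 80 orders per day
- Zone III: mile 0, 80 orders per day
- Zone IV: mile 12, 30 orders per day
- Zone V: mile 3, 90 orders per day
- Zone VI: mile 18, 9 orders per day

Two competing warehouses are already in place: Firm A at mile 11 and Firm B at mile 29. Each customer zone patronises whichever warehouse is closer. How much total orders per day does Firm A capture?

217

The indifferent point is the midpoint (11+29)/2 = 20; customer zones left of it (closer to Firm A at 11) go to Firm A, those right go to Firm B.
  Zone III at 0 (w=80) → Firm A
  Zone V at 3 (w=90) → Firm A
  Zone I at 10 (w=8) → Firm A
  Zone IV at 12 (w=30) → Firm A
  Zone VI at 18 (w=9) → Firm A
  Zone II at 30 (w=80) → Firm B
Firm A captures 217; Firm B captures 80.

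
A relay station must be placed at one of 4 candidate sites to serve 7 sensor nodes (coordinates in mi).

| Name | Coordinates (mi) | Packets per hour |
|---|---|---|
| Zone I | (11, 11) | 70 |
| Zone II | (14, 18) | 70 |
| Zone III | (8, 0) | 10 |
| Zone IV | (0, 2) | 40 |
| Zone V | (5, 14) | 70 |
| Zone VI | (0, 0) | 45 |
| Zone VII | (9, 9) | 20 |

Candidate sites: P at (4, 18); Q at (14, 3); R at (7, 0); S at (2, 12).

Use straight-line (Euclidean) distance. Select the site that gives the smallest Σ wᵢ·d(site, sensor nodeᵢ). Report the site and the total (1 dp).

S, total 3067.3 mi

Total weighted distance at each candidate:
  P (4, 18): total = 3561.3
  Q (14, 3): total = 4072.0
  R (7, 0): total = 3961.8
  S (2, 12): total = 3067.3
Minimum is at S with total 3067.3 mi.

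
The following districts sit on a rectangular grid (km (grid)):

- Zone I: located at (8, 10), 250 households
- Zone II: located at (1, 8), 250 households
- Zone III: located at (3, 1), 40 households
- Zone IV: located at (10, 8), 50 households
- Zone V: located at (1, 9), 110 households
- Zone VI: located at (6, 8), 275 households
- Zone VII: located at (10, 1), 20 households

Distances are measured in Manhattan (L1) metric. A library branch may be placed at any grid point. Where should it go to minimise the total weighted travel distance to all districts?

(6, 8)

Manhattan distance separates: Σwᵢ(|x−xᵢ|+|y−yᵢ|) = Σwᵢ|x−xᵢ| + Σwᵢ|y−yᵢ|, so x and y are optimised independently as 1-D weighted medians.
Total weight W = 995; half = 497.5.
x-coordinate, sorted with cumulative weight:
  x=1 (Zone II, w=250) cum 250
  x=1 (Zone V, w=110) cum 360
  x=3 (Zone III, w=40) cum 400
  x=6 (Zone VI, w=275) cum 675  ← median
  x=8 (Zone I, w=250) cum 925
  x=10 (Zone IV, w=50) cum 975
  x=10 (Zone VII, w=20) cum 995
⇒ x* = 6
y-coordinate, sorted with cumulative weight:
  y=1 (Zone III, w=40) cum 40
  y=1 (Zone VII, w=20) cum 60
  y=8 (Zone II, w=250) cum 310
  y=8 (Zone IV, w=50) cum 360
  y=8 (Zone VI, w=275) cum 635  ← median
  y=9 (Zone V, w=110) cum 745
  y=10 (Zone I, w=250) cum 995
⇒ y* = 8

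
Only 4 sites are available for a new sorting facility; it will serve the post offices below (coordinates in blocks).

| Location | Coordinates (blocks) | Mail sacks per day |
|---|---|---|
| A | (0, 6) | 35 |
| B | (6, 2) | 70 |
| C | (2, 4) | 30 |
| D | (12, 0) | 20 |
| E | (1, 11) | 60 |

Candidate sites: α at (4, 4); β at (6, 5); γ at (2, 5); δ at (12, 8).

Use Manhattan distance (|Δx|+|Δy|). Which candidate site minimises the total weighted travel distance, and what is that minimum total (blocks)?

Total weighted distance at each candidate:
  α (4, 4): total = 1390
  β (6, 5): total = 1485
  γ (2, 5): total = 1345
  δ (12, 8): total = 2750
Minimum is at γ with total 1345 blocks.

γ, total 1345 blocks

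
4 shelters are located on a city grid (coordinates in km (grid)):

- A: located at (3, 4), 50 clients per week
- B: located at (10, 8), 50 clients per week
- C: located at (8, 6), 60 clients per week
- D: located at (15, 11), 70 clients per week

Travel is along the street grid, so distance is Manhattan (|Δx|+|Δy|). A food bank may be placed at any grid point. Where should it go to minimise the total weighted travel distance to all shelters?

(10, 8)

Manhattan distance separates: Σwᵢ(|x−xᵢ|+|y−yᵢ|) = Σwᵢ|x−xᵢ| + Σwᵢ|y−yᵢ|, so x and y are optimised independently as 1-D weighted medians.
Total weight W = 230; half = 115.
x-coordinate, sorted with cumulative weight:
  x=3 (A, w=50) cum 50
  x=8 (C, w=60) cum 110
  x=10 (B, w=50) cum 160  ← median
  x=15 (D, w=70) cum 230
⇒ x* = 10
y-coordinate, sorted with cumulative weight:
  y=4 (A, w=50) cum 50
  y=6 (C, w=60) cum 110
  y=8 (B, w=50) cum 160  ← median
  y=11 (D, w=70) cum 230
⇒ y* = 8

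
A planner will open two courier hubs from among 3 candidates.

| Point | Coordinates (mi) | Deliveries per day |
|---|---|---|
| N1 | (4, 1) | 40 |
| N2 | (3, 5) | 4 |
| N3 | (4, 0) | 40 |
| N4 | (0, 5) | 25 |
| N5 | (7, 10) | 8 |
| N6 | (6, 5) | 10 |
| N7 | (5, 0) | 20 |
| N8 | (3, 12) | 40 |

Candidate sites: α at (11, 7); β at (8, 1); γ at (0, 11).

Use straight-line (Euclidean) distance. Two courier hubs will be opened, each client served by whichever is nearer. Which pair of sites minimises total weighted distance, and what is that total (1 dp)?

Evaluate every pair (each demand assigned to the nearer of the two):
  {β, γ}: total = 791.6
  {α, β}: total = 1099.5
  {α, γ}: total = 1346.3
Best pair: {β, γ} with total 791.6.

{β, γ}, total 791.6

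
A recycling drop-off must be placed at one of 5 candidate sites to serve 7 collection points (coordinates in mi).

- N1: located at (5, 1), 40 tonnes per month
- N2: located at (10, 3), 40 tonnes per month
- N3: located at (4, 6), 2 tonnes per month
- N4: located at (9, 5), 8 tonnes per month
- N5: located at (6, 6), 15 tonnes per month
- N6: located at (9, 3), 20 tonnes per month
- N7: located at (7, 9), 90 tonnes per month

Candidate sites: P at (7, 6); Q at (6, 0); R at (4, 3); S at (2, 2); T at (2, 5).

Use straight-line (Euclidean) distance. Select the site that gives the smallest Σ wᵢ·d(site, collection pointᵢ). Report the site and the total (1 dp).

P, total 766.1 mi

Total weighted distance at each candidate:
  P (7, 6): total = 766.1
  Q (6, 0): total = 1305.7
  R (4, 3): total = 1136.3
  S (2, 2): total = 1519.3
  T (2, 5): total = 1374.1
Minimum is at P with total 766.1 mi.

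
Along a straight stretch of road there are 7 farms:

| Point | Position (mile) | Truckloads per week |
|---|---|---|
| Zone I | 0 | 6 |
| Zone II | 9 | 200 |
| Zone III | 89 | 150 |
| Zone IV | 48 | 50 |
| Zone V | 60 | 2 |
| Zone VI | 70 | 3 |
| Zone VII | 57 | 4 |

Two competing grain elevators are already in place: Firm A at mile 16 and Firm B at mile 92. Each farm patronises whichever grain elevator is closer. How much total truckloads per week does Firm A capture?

The indifferent point is the midpoint (16+92)/2 = 54; farms left of it (closer to Firm A at 16) go to Firm A, those right go to Firm B.
  Zone I at 0 (w=6) → Firm A
  Zone II at 9 (w=200) → Firm A
  Zone IV at 48 (w=50) → Firm A
  Zone VII at 57 (w=4) → Firm B
  Zone V at 60 (w=2) → Firm B
  Zone VI at 70 (w=3) → Firm B
  Zone III at 89 (w=150) → Firm B
Firm A captures 256; Firm B captures 159.

256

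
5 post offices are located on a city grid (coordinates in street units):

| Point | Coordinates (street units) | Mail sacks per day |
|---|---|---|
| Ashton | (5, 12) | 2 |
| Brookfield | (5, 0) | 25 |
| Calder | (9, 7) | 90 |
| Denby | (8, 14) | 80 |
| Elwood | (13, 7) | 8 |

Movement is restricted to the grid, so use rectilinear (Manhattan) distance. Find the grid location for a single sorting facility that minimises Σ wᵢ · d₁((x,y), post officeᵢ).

Manhattan distance separates: Σwᵢ(|x−xᵢ|+|y−yᵢ|) = Σwᵢ|x−xᵢ| + Σwᵢ|y−yᵢ|, so x and y are optimised independently as 1-D weighted medians.
Total weight W = 205; half = 102.5.
x-coordinate, sorted with cumulative weight:
  x=5 (Ashton, w=2) cum 2
  x=5 (Brookfield, w=25) cum 27
  x=8 (Denby, w=80) cum 107  ← median
  x=9 (Calder, w=90) cum 197
  x=13 (Elwood, w=8) cum 205
⇒ x* = 8
y-coordinate, sorted with cumulative weight:
  y=0 (Brookfield, w=25) cum 25
  y=7 (Calder, w=90) cum 115  ← median
  y=7 (Elwood, w=8) cum 123
  y=12 (Ashton, w=2) cum 125
  y=14 (Denby, w=80) cum 205
⇒ y* = 7

(8, 7)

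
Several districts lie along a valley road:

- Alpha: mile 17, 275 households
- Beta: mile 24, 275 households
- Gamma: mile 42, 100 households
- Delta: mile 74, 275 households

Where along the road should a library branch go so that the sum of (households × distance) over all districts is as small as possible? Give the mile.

For a sum of weighted absolute distances on a line, the optimum is the weighted median (not the mean). Total weight W = 925; half-weight = 462.5.
Sort by position and accumulate weight:
  mile 17 (Alpha, w=275) → cum 275
  mile 24 (Beta, w=275) → cum 550  ≥ 462.5 → median here
  mile 42 (Gamma, w=100) → cum 650
  mile 74 (Delta, w=275) → cum 925
Optimal location: mile 24.

x = 24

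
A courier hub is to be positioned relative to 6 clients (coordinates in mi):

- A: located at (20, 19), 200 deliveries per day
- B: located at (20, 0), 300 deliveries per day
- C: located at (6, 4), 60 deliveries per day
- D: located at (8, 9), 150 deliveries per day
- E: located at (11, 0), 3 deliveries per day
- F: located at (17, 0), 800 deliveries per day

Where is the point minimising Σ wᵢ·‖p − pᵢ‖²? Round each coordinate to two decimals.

(16.65, 3.56)

The minimiser of Σwᵢ‖p−pᵢ‖² is the weighted centroid p* = (Σwᵢpᵢ)/(Σwᵢ).
Σwᵢ = 1513.
Σwᵢxᵢ = 200·20 + 300·20 + 60·6 + 150·8 + 3·11 + 800·17 = 25193.
Σwᵢyᵢ = 200·19 + 300·0 + 60·4 + 150·9 + 3·0 + 800·0 = 5390.
x* = 25193/1513 = 16.65, y* = 5390/1513 = 3.56.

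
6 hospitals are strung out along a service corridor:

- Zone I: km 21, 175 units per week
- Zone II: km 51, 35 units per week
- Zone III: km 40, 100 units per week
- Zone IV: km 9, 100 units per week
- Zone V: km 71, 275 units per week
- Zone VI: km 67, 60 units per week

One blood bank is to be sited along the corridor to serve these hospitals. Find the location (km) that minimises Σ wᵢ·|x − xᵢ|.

For a sum of weighted absolute distances on a line, the optimum is the weighted median (not the mean). Total weight W = 745; half-weight = 372.5.
Sort by position and accumulate weight:
  km 9 (Zone IV, w=100) → cum 100
  km 21 (Zone I, w=175) → cum 275
  km 40 (Zone III, w=100) → cum 375  ≥ 372.5 → median here
  km 51 (Zone II, w=35) → cum 410
  km 67 (Zone VI, w=60) → cum 470
  km 71 (Zone V, w=275) → cum 745
Optimal location: km 40.

x = 40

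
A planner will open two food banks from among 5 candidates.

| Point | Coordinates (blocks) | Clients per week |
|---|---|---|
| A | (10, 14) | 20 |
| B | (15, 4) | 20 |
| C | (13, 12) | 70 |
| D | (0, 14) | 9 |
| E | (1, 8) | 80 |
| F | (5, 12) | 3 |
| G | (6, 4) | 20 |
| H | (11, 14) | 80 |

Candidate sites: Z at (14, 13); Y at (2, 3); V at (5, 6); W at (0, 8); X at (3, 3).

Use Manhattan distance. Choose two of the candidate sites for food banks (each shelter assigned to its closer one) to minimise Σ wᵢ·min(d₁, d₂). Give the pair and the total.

Evaluate every pair (each demand assigned to the nearer of the two):
  {Z, W}: total = 1121
  {Z, V}: total = 1435
  {Z, Y}: total = 1487
  {Z, X}: total = 1556
  {V, W}: total = 2812
  {Y, V}: total = 3275
  {V, X}: total = 3275
  {W, X}: total = 3371
  {Y, W}: total = 3411
  {Y, X}: total = 4180
Best pair: {Z, W} with total 1121.

{Z, W}, total 1121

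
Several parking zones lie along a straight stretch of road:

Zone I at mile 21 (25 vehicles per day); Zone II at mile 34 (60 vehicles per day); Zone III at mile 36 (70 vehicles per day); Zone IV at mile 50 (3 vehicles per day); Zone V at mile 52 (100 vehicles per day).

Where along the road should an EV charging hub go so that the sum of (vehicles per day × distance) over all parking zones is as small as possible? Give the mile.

x = 36

For a sum of weighted absolute distances on a line, the optimum is the weighted median (not the mean). Total weight W = 258; half-weight = 129.
Sort by position and accumulate weight:
  mile 21 (Zone I, w=25) → cum 25
  mile 34 (Zone II, w=60) → cum 85
  mile 36 (Zone III, w=70) → cum 155  ≥ 129 → median here
  mile 50 (Zone IV, w=3) → cum 158
  mile 52 (Zone V, w=100) → cum 258
Optimal location: mile 36.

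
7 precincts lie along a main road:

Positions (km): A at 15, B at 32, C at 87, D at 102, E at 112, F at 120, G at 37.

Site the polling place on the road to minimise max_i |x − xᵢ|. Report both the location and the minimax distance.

The 1-center on a line is the midpoint of the two extreme points: leftmost at 15, rightmost at 120.
Optimal location = (15 + 120)/2 = 67.5; maximum distance = (120 − 15)/2 = 52.5.

location 67.5, max distance 52.5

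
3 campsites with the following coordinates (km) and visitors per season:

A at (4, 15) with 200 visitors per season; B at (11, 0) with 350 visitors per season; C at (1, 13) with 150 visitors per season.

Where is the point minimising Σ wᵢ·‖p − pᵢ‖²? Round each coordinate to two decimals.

(6.86, 7.07)

The minimiser of Σwᵢ‖p−pᵢ‖² is the weighted centroid p* = (Σwᵢpᵢ)/(Σwᵢ).
Σwᵢ = 700.
Σwᵢxᵢ = 200·4 + 350·11 + 150·1 = 4800.
Σwᵢyᵢ = 200·15 + 350·0 + 150·13 = 4950.
x* = 4800/700 = 6.86, y* = 4950/700 = 7.07.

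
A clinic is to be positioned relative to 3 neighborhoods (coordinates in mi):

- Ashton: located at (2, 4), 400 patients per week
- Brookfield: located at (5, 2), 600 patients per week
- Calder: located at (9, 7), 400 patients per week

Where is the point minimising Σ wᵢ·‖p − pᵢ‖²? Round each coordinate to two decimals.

The minimiser of Σwᵢ‖p−pᵢ‖² is the weighted centroid p* = (Σwᵢpᵢ)/(Σwᵢ).
Σwᵢ = 1400.
Σwᵢxᵢ = 400·2 + 600·5 + 400·9 = 7400.
Σwᵢyᵢ = 400·4 + 600·2 + 400·7 = 5600.
x* = 7400/1400 = 5.29, y* = 5600/1400 = 4.00.

(5.29, 4.00)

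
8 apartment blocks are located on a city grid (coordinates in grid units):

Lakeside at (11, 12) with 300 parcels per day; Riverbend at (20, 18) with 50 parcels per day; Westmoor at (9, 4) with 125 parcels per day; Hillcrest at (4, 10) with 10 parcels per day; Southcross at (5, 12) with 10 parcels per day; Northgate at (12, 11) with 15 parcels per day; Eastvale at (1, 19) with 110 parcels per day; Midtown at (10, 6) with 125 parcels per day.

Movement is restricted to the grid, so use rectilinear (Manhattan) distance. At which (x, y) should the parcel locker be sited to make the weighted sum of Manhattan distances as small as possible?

(10, 12)

Manhattan distance separates: Σwᵢ(|x−xᵢ|+|y−yᵢ|) = Σwᵢ|x−xᵢ| + Σwᵢ|y−yᵢ|, so x and y are optimised independently as 1-D weighted medians.
Total weight W = 745; half = 372.5.
x-coordinate, sorted with cumulative weight:
  x=1 (Eastvale, w=110) cum 110
  x=4 (Hillcrest, w=10) cum 120
  x=5 (Southcross, w=10) cum 130
  x=9 (Westmoor, w=125) cum 255
  x=10 (Midtown, w=125) cum 380  ← median
  x=11 (Lakeside, w=300) cum 680
  x=12 (Northgate, w=15) cum 695
  x=20 (Riverbend, w=50) cum 745
⇒ x* = 10
y-coordinate, sorted with cumulative weight:
  y=4 (Westmoor, w=125) cum 125
  y=6 (Midtown, w=125) cum 250
  y=10 (Hillcrest, w=10) cum 260
  y=11 (Northgate, w=15) cum 275
  y=12 (Lakeside, w=300) cum 575  ← median
  y=12 (Southcross, w=10) cum 585
  y=18 (Riverbend, w=50) cum 635
  y=19 (Eastvale, w=110) cum 745
⇒ y* = 12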